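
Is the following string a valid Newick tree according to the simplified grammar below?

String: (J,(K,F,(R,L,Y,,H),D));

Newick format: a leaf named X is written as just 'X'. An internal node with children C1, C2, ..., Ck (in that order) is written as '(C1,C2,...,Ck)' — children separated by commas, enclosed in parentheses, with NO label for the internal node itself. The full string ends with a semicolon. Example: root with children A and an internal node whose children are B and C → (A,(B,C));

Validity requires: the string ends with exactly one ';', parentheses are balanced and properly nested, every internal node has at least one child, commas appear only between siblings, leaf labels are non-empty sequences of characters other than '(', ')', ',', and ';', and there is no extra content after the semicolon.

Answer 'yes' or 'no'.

Answer: no

Derivation:
Input: (J,(K,F,(R,L,Y,,H),D));
Paren balance: 3 '(' vs 3 ')' OK
Ends with single ';': True
Full parse: FAILS (empty leaf label at pos 15)
Valid: False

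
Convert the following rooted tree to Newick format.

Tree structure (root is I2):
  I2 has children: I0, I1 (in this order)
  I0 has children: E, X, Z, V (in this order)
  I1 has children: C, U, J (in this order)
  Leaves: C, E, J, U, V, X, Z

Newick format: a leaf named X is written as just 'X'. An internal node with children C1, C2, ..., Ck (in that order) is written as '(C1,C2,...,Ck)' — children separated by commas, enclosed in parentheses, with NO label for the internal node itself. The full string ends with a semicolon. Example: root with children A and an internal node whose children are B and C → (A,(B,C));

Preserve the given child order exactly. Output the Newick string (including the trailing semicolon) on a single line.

internal I2 with children ['I0', 'I1']
  internal I0 with children ['E', 'X', 'Z', 'V']
    leaf 'E' → 'E'
    leaf 'X' → 'X'
    leaf 'Z' → 'Z'
    leaf 'V' → 'V'
  → '(E,X,Z,V)'
  internal I1 with children ['C', 'U', 'J']
    leaf 'C' → 'C'
    leaf 'U' → 'U'
    leaf 'J' → 'J'
  → '(C,U,J)'
→ '((E,X,Z,V),(C,U,J))'
Final: ((E,X,Z,V),(C,U,J));

Answer: ((E,X,Z,V),(C,U,J));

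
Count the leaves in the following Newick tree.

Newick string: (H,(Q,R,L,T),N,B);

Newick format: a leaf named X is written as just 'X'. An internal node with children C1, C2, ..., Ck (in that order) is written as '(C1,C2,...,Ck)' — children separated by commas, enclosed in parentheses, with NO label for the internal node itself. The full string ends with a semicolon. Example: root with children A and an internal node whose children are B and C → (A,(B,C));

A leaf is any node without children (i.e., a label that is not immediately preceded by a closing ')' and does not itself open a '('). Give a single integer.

Newick: (H,(Q,R,L,T),N,B);
Scan left-to-right; a leaf is any maximal label run not followed by '(':
  pos 1: leaf 'H' → count = 1
  pos 4: leaf 'Q' → count = 2
  pos 6: leaf 'R' → count = 3
  pos 8: leaf 'L' → count = 4
  pos 10: leaf 'T' → count = 5
  pos 13: leaf 'N' → count = 6
  pos 15: leaf 'B' → count = 7
Total leaves: 7

Answer: 7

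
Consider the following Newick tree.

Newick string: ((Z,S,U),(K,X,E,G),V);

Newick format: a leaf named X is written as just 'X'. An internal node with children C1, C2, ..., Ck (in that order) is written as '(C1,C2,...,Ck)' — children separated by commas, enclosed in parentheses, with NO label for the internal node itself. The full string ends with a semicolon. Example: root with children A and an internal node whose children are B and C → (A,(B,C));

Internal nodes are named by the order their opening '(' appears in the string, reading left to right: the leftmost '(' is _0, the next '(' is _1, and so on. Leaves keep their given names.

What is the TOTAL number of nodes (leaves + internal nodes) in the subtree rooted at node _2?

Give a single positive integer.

Answer: 5

Derivation:
Newick: ((Z,S,U),(K,X,E,G),V);
Locate _2: it is the '(' at position 9 (the 3rd '(' reading left to right).
Query: subtree rooted at _2
_2: subtree_size = 1 + 4
  K: subtree_size = 1 + 0
  X: subtree_size = 1 + 0
  E: subtree_size = 1 + 0
  G: subtree_size = 1 + 0
Total subtree size of _2: 5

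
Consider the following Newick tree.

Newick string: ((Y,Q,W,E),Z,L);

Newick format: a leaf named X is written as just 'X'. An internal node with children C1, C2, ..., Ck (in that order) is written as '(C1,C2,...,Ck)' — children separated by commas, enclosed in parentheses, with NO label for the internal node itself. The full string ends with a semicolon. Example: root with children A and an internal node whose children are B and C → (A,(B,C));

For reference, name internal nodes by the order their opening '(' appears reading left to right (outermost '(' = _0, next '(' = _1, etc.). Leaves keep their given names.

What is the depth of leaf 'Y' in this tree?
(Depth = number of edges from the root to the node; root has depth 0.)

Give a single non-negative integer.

Answer: 2

Derivation:
Newick: ((Y,Q,W,E),Z,L);
Naming internals by '(' encounter order: outermost '(' = _0, next = _1, ...
Query node: Y
Path from root: _0 -> _1 -> Y
Depth of Y: 2 (number of edges from root)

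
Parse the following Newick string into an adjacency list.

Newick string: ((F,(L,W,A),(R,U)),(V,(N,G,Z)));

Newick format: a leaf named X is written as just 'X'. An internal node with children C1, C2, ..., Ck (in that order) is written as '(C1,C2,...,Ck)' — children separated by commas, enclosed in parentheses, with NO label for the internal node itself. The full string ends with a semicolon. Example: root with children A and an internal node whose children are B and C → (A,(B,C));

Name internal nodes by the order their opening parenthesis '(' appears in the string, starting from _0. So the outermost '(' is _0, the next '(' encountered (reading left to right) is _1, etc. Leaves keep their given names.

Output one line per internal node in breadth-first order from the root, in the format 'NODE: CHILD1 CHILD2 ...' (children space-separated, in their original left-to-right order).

Input: ((F,(L,W,A),(R,U)),(V,(N,G,Z)));
Scanning left-to-right, naming '(' by encounter order:
  pos 0: '(' -> open internal node _0 (depth 1)
  pos 1: '(' -> open internal node _1 (depth 2)
  pos 4: '(' -> open internal node _2 (depth 3)
  pos 10: ')' -> close internal node _2 (now at depth 2)
  pos 12: '(' -> open internal node _3 (depth 3)
  pos 16: ')' -> close internal node _3 (now at depth 2)
  pos 17: ')' -> close internal node _1 (now at depth 1)
  pos 19: '(' -> open internal node _4 (depth 2)
  pos 22: '(' -> open internal node _5 (depth 3)
  pos 28: ')' -> close internal node _5 (now at depth 2)
  pos 29: ')' -> close internal node _4 (now at depth 1)
  pos 30: ')' -> close internal node _0 (now at depth 0)
Total internal nodes: 6
BFS adjacency from root:
  _0: _1 _4
  _1: F _2 _3
  _4: V _5
  _2: L W A
  _3: R U
  _5: N G Z

Answer: _0: _1 _4
_1: F _2 _3
_4: V _5
_2: L W A
_3: R U
_5: N G Z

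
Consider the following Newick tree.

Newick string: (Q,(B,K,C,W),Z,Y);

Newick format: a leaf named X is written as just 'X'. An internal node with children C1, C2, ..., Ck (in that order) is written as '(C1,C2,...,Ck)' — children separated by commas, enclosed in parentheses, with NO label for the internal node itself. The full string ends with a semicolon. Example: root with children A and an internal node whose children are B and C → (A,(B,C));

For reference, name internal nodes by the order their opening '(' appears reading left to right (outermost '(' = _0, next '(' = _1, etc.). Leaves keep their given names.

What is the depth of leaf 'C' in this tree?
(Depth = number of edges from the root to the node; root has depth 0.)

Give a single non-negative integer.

Answer: 2

Derivation:
Newick: (Q,(B,K,C,W),Z,Y);
Naming internals by '(' encounter order: outermost '(' = _0, next = _1, ...
Query node: C
Path from root: _0 -> _1 -> C
Depth of C: 2 (number of edges from root)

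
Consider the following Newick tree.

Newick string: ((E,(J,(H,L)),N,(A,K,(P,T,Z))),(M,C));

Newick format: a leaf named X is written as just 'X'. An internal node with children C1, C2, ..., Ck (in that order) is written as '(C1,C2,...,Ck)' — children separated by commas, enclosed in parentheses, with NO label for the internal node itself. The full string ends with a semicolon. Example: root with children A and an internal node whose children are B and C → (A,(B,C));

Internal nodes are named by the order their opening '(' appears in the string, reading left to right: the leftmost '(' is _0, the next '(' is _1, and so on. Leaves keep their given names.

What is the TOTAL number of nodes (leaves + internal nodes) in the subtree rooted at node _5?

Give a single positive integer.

Newick: ((E,(J,(H,L)),N,(A,K,(P,T,Z))),(M,C));
Locate _5: it is the '(' at position 21 (the 6th '(' reading left to right).
Query: subtree rooted at _5
_5: subtree_size = 1 + 3
  P: subtree_size = 1 + 0
  T: subtree_size = 1 + 0
  Z: subtree_size = 1 + 0
Total subtree size of _5: 4

Answer: 4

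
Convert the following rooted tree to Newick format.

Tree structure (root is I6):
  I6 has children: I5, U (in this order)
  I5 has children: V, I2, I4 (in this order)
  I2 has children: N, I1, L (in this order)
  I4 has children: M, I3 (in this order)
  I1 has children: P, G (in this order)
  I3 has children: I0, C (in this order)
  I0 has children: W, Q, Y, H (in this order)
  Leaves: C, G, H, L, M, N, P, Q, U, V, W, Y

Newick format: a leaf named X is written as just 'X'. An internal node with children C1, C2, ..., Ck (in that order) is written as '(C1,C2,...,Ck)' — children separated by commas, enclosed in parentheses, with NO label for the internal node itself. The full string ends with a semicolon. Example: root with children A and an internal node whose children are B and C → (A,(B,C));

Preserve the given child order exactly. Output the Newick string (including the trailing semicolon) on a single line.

Answer: ((V,(N,(P,G),L),(M,((W,Q,Y,H),C))),U);

Derivation:
internal I6 with children ['I5', 'U']
  internal I5 with children ['V', 'I2', 'I4']
    leaf 'V' → 'V'
    internal I2 with children ['N', 'I1', 'L']
      leaf 'N' → 'N'
      internal I1 with children ['P', 'G']
        leaf 'P' → 'P'
        leaf 'G' → 'G'
      → '(P,G)'
      leaf 'L' → 'L'
    → '(N,(P,G),L)'
    internal I4 with children ['M', 'I3']
      leaf 'M' → 'M'
      internal I3 with children ['I0', 'C']
        internal I0 with children ['W', 'Q', 'Y', 'H']
          leaf 'W' → 'W'
          leaf 'Q' → 'Q'
          leaf 'Y' → 'Y'
          leaf 'H' → 'H'
        → '(W,Q,Y,H)'
        leaf 'C' → 'C'
      → '((W,Q,Y,H),C)'
    → '(M,((W,Q,Y,H),C))'
  → '(V,(N,(P,G),L),(M,((W,Q,Y,H),C)))'
  leaf 'U' → 'U'
→ '((V,(N,(P,G),L),(M,((W,Q,Y,H),C))),U)'
Final: ((V,(N,(P,G),L),(M,((W,Q,Y,H),C))),U);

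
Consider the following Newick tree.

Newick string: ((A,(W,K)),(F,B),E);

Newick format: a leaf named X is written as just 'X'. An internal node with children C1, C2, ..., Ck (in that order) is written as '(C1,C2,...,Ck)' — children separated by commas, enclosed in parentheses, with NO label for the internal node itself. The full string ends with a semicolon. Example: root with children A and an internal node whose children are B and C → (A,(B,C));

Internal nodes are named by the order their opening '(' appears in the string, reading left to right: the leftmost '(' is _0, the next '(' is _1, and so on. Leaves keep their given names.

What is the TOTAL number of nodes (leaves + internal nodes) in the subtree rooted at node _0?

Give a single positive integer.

Answer: 10

Derivation:
Newick: ((A,(W,K)),(F,B),E);
Locate _0: it is the '(' at position 0 (the 1st '(' reading left to right).
Query: subtree rooted at _0
_0: subtree_size = 1 + 9
  _1: subtree_size = 1 + 4
    A: subtree_size = 1 + 0
    _2: subtree_size = 1 + 2
      W: subtree_size = 1 + 0
      K: subtree_size = 1 + 0
  _3: subtree_size = 1 + 2
    F: subtree_size = 1 + 0
    B: subtree_size = 1 + 0
  E: subtree_size = 1 + 0
Total subtree size of _0: 10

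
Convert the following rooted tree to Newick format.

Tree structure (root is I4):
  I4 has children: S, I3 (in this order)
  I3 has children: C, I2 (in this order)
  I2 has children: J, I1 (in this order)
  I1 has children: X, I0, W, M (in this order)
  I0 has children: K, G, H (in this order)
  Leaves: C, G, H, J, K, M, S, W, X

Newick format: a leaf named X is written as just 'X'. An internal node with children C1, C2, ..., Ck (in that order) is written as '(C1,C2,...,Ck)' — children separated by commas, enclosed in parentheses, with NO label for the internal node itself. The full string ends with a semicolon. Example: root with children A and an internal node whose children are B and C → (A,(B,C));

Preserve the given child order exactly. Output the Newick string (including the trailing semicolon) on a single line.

Answer: (S,(C,(J,(X,(K,G,H),W,M))));

Derivation:
internal I4 with children ['S', 'I3']
  leaf 'S' → 'S'
  internal I3 with children ['C', 'I2']
    leaf 'C' → 'C'
    internal I2 with children ['J', 'I1']
      leaf 'J' → 'J'
      internal I1 with children ['X', 'I0', 'W', 'M']
        leaf 'X' → 'X'
        internal I0 with children ['K', 'G', 'H']
          leaf 'K' → 'K'
          leaf 'G' → 'G'
          leaf 'H' → 'H'
        → '(K,G,H)'
        leaf 'W' → 'W'
        leaf 'M' → 'M'
      → '(X,(K,G,H),W,M)'
    → '(J,(X,(K,G,H),W,M))'
  → '(C,(J,(X,(K,G,H),W,M)))'
→ '(S,(C,(J,(X,(K,G,H),W,M))))'
Final: (S,(C,(J,(X,(K,G,H),W,M))));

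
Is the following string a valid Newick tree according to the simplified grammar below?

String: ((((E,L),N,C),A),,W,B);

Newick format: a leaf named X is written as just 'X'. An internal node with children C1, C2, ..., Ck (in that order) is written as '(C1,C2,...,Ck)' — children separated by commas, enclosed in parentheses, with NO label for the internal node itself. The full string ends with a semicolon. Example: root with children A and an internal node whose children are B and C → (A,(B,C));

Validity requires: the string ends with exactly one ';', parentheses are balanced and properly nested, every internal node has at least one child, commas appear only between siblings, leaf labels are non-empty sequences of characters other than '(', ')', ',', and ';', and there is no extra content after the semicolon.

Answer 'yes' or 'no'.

Input: ((((E,L),N,C),A),,W,B);
Paren balance: 4 '(' vs 4 ')' OK
Ends with single ';': True
Full parse: FAILS (empty leaf label at pos 17)
Valid: False

Answer: no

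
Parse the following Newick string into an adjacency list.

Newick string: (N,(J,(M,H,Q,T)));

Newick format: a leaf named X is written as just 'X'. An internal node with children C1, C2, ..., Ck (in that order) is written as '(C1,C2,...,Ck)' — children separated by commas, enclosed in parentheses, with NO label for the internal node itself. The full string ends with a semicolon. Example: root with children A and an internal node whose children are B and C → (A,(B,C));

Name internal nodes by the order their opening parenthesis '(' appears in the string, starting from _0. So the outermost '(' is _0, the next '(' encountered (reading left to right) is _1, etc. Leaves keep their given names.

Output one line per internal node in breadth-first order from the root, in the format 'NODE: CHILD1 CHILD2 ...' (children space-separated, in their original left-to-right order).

Answer: _0: N _1
_1: J _2
_2: M H Q T

Derivation:
Input: (N,(J,(M,H,Q,T)));
Scanning left-to-right, naming '(' by encounter order:
  pos 0: '(' -> open internal node _0 (depth 1)
  pos 3: '(' -> open internal node _1 (depth 2)
  pos 6: '(' -> open internal node _2 (depth 3)
  pos 14: ')' -> close internal node _2 (now at depth 2)
  pos 15: ')' -> close internal node _1 (now at depth 1)
  pos 16: ')' -> close internal node _0 (now at depth 0)
Total internal nodes: 3
BFS adjacency from root:
  _0: N _1
  _1: J _2
  _2: M H Q T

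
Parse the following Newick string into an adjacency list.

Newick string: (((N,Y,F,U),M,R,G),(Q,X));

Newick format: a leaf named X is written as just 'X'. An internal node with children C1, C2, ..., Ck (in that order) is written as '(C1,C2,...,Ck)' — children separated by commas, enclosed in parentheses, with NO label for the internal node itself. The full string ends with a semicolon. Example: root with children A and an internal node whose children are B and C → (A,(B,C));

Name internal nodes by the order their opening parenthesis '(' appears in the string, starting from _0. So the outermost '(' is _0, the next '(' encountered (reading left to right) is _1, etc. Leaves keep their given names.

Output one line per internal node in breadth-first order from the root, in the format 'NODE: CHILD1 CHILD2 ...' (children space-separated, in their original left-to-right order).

Input: (((N,Y,F,U),M,R,G),(Q,X));
Scanning left-to-right, naming '(' by encounter order:
  pos 0: '(' -> open internal node _0 (depth 1)
  pos 1: '(' -> open internal node _1 (depth 2)
  pos 2: '(' -> open internal node _2 (depth 3)
  pos 10: ')' -> close internal node _2 (now at depth 2)
  pos 17: ')' -> close internal node _1 (now at depth 1)
  pos 19: '(' -> open internal node _3 (depth 2)
  pos 23: ')' -> close internal node _3 (now at depth 1)
  pos 24: ')' -> close internal node _0 (now at depth 0)
Total internal nodes: 4
BFS adjacency from root:
  _0: _1 _3
  _1: _2 M R G
  _3: Q X
  _2: N Y F U

Answer: _0: _1 _3
_1: _2 M R G
_3: Q X
_2: N Y F U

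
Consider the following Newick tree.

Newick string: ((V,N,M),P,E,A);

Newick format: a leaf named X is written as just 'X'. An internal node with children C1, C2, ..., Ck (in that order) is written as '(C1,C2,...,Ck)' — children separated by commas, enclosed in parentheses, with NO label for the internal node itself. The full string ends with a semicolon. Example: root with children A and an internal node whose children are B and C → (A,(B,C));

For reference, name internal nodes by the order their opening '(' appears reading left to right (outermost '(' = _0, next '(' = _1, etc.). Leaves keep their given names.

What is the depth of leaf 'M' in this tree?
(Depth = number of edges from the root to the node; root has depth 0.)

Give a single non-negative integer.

Newick: ((V,N,M),P,E,A);
Naming internals by '(' encounter order: outermost '(' = _0, next = _1, ...
Query node: M
Path from root: _0 -> _1 -> M
Depth of M: 2 (number of edges from root)

Answer: 2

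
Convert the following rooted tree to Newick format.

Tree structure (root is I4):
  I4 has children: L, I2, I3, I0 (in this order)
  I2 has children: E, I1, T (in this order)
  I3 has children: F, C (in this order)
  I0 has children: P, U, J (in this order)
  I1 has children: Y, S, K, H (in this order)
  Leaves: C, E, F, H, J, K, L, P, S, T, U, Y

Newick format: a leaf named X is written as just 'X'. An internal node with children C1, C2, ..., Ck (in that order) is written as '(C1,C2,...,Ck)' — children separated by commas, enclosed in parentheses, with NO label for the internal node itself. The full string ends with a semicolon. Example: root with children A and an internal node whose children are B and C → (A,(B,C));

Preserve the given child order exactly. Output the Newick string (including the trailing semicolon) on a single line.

internal I4 with children ['L', 'I2', 'I3', 'I0']
  leaf 'L' → 'L'
  internal I2 with children ['E', 'I1', 'T']
    leaf 'E' → 'E'
    internal I1 with children ['Y', 'S', 'K', 'H']
      leaf 'Y' → 'Y'
      leaf 'S' → 'S'
      leaf 'K' → 'K'
      leaf 'H' → 'H'
    → '(Y,S,K,H)'
    leaf 'T' → 'T'
  → '(E,(Y,S,K,H),T)'
  internal I3 with children ['F', 'C']
    leaf 'F' → 'F'
    leaf 'C' → 'C'
  → '(F,C)'
  internal I0 with children ['P', 'U', 'J']
    leaf 'P' → 'P'
    leaf 'U' → 'U'
    leaf 'J' → 'J'
  → '(P,U,J)'
→ '(L,(E,(Y,S,K,H),T),(F,C),(P,U,J))'
Final: (L,(E,(Y,S,K,H),T),(F,C),(P,U,J));

Answer: (L,(E,(Y,S,K,H),T),(F,C),(P,U,J));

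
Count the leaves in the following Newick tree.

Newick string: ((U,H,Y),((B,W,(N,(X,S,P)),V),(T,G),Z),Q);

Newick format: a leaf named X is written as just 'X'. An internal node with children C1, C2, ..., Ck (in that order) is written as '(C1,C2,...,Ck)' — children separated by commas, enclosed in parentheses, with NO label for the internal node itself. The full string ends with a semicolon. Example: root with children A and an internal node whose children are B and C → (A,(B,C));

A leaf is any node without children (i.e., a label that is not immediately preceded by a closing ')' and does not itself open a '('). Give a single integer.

Answer: 14

Derivation:
Newick: ((U,H,Y),((B,W,(N,(X,S,P)),V),(T,G),Z),Q);
Scan left-to-right; a leaf is any maximal label run not followed by '(':
  pos 2: leaf 'U' → count = 1
  pos 4: leaf 'H' → count = 2
  pos 6: leaf 'Y' → count = 3
  pos 11: leaf 'B' → count = 4
  pos 13: leaf 'W' → count = 5
  pos 16: leaf 'N' → count = 6
  pos 19: leaf 'X' → count = 7
  pos 21: leaf 'S' → count = 8
  pos 23: leaf 'P' → count = 9
  pos 27: leaf 'V' → count = 10
  pos 31: leaf 'T' → count = 11
  pos 33: leaf 'G' → count = 12
  pos 36: leaf 'Z' → count = 13
  pos 39: leaf 'Q' → count = 14
Total leaves: 14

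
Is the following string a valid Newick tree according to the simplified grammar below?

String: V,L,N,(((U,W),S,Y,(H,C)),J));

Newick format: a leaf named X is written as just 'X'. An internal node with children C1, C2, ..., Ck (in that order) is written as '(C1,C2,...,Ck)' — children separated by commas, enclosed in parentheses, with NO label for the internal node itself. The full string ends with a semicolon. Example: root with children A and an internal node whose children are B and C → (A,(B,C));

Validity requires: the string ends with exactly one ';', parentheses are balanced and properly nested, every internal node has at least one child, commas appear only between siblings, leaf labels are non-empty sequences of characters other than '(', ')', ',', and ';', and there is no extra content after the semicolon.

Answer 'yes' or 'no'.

Answer: no

Derivation:
Input: V,L,N,(((U,W),S,Y,(H,C)),J));
Paren balance: 4 '(' vs 5 ')' MISMATCH
Ends with single ';': True
Full parse: FAILS (extra content after tree at pos 1)
Valid: False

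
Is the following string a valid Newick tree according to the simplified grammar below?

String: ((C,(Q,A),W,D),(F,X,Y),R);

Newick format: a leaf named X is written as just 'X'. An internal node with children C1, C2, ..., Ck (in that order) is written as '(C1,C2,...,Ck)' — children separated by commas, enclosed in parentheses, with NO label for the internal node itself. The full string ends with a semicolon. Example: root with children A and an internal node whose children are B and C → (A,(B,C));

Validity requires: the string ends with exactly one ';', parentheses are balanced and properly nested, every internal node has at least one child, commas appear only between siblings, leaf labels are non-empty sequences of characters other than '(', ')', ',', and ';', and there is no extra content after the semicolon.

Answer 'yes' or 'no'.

Input: ((C,(Q,A),W,D),(F,X,Y),R);
Paren balance: 4 '(' vs 4 ')' OK
Ends with single ';': True
Full parse: OK
Valid: True

Answer: yes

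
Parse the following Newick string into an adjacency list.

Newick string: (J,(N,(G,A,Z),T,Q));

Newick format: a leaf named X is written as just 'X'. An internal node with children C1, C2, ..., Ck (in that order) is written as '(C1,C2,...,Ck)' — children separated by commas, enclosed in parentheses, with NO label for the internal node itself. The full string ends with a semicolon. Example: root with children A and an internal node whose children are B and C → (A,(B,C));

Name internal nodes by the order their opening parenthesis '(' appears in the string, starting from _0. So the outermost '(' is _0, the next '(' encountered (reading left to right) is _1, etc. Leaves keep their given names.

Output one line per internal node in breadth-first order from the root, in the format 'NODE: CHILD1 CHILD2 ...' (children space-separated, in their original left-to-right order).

Answer: _0: J _1
_1: N _2 T Q
_2: G A Z

Derivation:
Input: (J,(N,(G,A,Z),T,Q));
Scanning left-to-right, naming '(' by encounter order:
  pos 0: '(' -> open internal node _0 (depth 1)
  pos 3: '(' -> open internal node _1 (depth 2)
  pos 6: '(' -> open internal node _2 (depth 3)
  pos 12: ')' -> close internal node _2 (now at depth 2)
  pos 17: ')' -> close internal node _1 (now at depth 1)
  pos 18: ')' -> close internal node _0 (now at depth 0)
Total internal nodes: 3
BFS adjacency from root:
  _0: J _1
  _1: N _2 T Q
  _2: G A Z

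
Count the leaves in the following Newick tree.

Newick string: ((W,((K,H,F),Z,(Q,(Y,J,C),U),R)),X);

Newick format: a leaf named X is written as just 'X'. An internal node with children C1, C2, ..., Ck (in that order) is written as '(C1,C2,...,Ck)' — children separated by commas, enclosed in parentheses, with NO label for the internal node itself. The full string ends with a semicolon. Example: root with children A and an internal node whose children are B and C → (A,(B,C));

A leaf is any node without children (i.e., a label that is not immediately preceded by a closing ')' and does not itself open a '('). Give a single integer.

Newick: ((W,((K,H,F),Z,(Q,(Y,J,C),U),R)),X);
Scan left-to-right; a leaf is any maximal label run not followed by '(':
  pos 2: leaf 'W' → count = 1
  pos 6: leaf 'K' → count = 2
  pos 8: leaf 'H' → count = 3
  pos 10: leaf 'F' → count = 4
  pos 13: leaf 'Z' → count = 5
  pos 16: leaf 'Q' → count = 6
  pos 19: leaf 'Y' → count = 7
  pos 21: leaf 'J' → count = 8
  pos 23: leaf 'C' → count = 9
  pos 26: leaf 'U' → count = 10
  pos 29: leaf 'R' → count = 11
  pos 33: leaf 'X' → count = 12
Total leaves: 12

Answer: 12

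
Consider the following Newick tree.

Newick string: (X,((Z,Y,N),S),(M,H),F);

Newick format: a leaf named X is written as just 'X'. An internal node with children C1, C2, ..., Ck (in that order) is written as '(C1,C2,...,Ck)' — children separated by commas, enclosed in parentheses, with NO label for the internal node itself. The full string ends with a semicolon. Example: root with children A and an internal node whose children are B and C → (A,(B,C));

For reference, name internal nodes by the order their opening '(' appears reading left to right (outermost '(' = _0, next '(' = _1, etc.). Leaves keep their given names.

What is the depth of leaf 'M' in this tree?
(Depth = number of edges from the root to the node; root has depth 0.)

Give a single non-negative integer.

Answer: 2

Derivation:
Newick: (X,((Z,Y,N),S),(M,H),F);
Naming internals by '(' encounter order: outermost '(' = _0, next = _1, ...
Query node: M
Path from root: _0 -> _3 -> M
Depth of M: 2 (number of edges from root)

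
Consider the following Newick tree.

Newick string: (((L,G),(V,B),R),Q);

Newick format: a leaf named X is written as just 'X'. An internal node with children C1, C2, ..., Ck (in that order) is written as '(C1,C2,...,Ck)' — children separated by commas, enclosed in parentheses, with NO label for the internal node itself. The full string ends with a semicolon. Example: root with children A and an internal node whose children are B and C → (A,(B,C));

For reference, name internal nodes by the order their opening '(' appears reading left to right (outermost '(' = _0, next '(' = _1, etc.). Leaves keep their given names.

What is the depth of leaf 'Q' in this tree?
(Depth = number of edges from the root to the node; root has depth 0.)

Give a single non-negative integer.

Newick: (((L,G),(V,B),R),Q);
Naming internals by '(' encounter order: outermost '(' = _0, next = _1, ...
Query node: Q
Path from root: _0 -> Q
Depth of Q: 1 (number of edges from root)

Answer: 1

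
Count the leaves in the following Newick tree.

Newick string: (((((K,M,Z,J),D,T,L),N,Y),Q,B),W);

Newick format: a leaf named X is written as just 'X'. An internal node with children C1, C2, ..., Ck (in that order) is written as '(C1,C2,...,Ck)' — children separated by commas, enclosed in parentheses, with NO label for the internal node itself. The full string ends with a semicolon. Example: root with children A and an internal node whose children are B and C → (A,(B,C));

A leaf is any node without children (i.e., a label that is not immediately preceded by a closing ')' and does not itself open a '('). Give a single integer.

Newick: (((((K,M,Z,J),D,T,L),N,Y),Q,B),W);
Scan left-to-right; a leaf is any maximal label run not followed by '(':
  pos 5: leaf 'K' → count = 1
  pos 7: leaf 'M' → count = 2
  pos 9: leaf 'Z' → count = 3
  pos 11: leaf 'J' → count = 4
  pos 14: leaf 'D' → count = 5
  pos 16: leaf 'T' → count = 6
  pos 18: leaf 'L' → count = 7
  pos 21: leaf 'N' → count = 8
  pos 23: leaf 'Y' → count = 9
  pos 26: leaf 'Q' → count = 10
  pos 28: leaf 'B' → count = 11
  pos 31: leaf 'W' → count = 12
Total leaves: 12

Answer: 12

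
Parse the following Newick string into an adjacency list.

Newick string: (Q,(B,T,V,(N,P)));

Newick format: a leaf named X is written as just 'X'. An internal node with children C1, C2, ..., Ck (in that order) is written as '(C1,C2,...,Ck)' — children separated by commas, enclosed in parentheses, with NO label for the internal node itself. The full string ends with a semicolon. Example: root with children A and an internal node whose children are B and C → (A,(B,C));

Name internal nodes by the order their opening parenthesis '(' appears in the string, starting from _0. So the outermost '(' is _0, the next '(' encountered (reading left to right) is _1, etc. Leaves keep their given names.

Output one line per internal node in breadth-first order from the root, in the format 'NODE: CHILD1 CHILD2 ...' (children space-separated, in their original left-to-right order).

Input: (Q,(B,T,V,(N,P)));
Scanning left-to-right, naming '(' by encounter order:
  pos 0: '(' -> open internal node _0 (depth 1)
  pos 3: '(' -> open internal node _1 (depth 2)
  pos 10: '(' -> open internal node _2 (depth 3)
  pos 14: ')' -> close internal node _2 (now at depth 2)
  pos 15: ')' -> close internal node _1 (now at depth 1)
  pos 16: ')' -> close internal node _0 (now at depth 0)
Total internal nodes: 3
BFS adjacency from root:
  _0: Q _1
  _1: B T V _2
  _2: N P

Answer: _0: Q _1
_1: B T V _2
_2: N P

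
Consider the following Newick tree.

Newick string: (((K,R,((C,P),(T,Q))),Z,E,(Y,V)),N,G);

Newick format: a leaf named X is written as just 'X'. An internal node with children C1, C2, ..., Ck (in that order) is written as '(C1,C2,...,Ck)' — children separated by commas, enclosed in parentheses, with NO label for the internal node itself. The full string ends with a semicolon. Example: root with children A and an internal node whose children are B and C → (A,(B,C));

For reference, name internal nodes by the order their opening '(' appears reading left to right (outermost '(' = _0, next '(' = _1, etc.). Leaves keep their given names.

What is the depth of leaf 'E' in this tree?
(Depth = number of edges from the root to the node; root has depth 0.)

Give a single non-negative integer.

Answer: 2

Derivation:
Newick: (((K,R,((C,P),(T,Q))),Z,E,(Y,V)),N,G);
Naming internals by '(' encounter order: outermost '(' = _0, next = _1, ...
Query node: E
Path from root: _0 -> _1 -> E
Depth of E: 2 (number of edges from root)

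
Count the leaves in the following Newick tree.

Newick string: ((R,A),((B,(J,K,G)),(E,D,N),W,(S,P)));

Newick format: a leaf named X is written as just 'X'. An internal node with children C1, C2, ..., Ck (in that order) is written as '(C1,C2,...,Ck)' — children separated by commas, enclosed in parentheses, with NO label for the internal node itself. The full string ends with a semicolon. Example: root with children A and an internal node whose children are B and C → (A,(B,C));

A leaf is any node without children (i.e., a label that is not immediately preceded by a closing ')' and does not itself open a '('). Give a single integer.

Newick: ((R,A),((B,(J,K,G)),(E,D,N),W,(S,P)));
Scan left-to-right; a leaf is any maximal label run not followed by '(':
  pos 2: leaf 'R' → count = 1
  pos 4: leaf 'A' → count = 2
  pos 9: leaf 'B' → count = 3
  pos 12: leaf 'J' → count = 4
  pos 14: leaf 'K' → count = 5
  pos 16: leaf 'G' → count = 6
  pos 21: leaf 'E' → count = 7
  pos 23: leaf 'D' → count = 8
  pos 25: leaf 'N' → count = 9
  pos 28: leaf 'W' → count = 10
  pos 31: leaf 'S' → count = 11
  pos 33: leaf 'P' → count = 12
Total leaves: 12

Answer: 12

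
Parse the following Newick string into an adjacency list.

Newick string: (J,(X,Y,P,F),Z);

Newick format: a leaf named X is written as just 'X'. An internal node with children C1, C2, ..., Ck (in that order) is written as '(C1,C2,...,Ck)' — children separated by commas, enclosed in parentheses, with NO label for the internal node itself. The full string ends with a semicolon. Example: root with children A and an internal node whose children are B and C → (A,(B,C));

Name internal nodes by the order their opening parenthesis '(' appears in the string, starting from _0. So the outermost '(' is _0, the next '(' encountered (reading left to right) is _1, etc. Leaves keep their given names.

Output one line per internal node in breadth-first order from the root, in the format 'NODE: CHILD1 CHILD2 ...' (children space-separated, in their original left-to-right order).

Answer: _0: J _1 Z
_1: X Y P F

Derivation:
Input: (J,(X,Y,P,F),Z);
Scanning left-to-right, naming '(' by encounter order:
  pos 0: '(' -> open internal node _0 (depth 1)
  pos 3: '(' -> open internal node _1 (depth 2)
  pos 11: ')' -> close internal node _1 (now at depth 1)
  pos 14: ')' -> close internal node _0 (now at depth 0)
Total internal nodes: 2
BFS adjacency from root:
  _0: J _1 Z
  _1: X Y P F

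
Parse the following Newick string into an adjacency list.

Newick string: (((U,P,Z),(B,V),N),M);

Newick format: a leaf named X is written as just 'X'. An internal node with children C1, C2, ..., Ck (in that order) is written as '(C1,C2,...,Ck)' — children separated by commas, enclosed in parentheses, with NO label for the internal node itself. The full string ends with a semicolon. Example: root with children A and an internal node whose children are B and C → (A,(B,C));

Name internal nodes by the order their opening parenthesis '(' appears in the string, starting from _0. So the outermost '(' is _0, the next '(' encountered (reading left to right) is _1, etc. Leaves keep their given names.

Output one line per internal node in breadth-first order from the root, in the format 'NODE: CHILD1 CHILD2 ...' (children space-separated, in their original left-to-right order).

Input: (((U,P,Z),(B,V),N),M);
Scanning left-to-right, naming '(' by encounter order:
  pos 0: '(' -> open internal node _0 (depth 1)
  pos 1: '(' -> open internal node _1 (depth 2)
  pos 2: '(' -> open internal node _2 (depth 3)
  pos 8: ')' -> close internal node _2 (now at depth 2)
  pos 10: '(' -> open internal node _3 (depth 3)
  pos 14: ')' -> close internal node _3 (now at depth 2)
  pos 17: ')' -> close internal node _1 (now at depth 1)
  pos 20: ')' -> close internal node _0 (now at depth 0)
Total internal nodes: 4
BFS adjacency from root:
  _0: _1 M
  _1: _2 _3 N
  _2: U P Z
  _3: B V

Answer: _0: _1 M
_1: _2 _3 N
_2: U P Z
_3: B V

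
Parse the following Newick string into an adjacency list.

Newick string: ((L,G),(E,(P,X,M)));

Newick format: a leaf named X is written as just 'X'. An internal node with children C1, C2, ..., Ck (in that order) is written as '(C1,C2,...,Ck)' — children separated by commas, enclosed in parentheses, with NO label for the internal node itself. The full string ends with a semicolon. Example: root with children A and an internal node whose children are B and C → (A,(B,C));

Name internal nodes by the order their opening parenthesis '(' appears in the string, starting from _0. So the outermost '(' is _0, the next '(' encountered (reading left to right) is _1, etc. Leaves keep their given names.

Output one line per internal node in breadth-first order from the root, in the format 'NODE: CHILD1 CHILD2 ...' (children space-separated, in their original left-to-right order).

Input: ((L,G),(E,(P,X,M)));
Scanning left-to-right, naming '(' by encounter order:
  pos 0: '(' -> open internal node _0 (depth 1)
  pos 1: '(' -> open internal node _1 (depth 2)
  pos 5: ')' -> close internal node _1 (now at depth 1)
  pos 7: '(' -> open internal node _2 (depth 2)
  pos 10: '(' -> open internal node _3 (depth 3)
  pos 16: ')' -> close internal node _3 (now at depth 2)
  pos 17: ')' -> close internal node _2 (now at depth 1)
  pos 18: ')' -> close internal node _0 (now at depth 0)
Total internal nodes: 4
BFS adjacency from root:
  _0: _1 _2
  _1: L G
  _2: E _3
  _3: P X M

Answer: _0: _1 _2
_1: L G
_2: E _3
_3: P X M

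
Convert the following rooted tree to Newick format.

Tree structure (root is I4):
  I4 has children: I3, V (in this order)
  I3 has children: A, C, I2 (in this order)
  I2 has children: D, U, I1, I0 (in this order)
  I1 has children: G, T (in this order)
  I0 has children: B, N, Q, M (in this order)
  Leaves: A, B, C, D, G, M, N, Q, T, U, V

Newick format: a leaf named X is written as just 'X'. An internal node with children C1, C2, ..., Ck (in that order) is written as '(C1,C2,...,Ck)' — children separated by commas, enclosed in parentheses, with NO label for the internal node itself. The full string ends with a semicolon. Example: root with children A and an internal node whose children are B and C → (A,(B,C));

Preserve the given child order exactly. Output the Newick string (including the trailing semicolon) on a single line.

internal I4 with children ['I3', 'V']
  internal I3 with children ['A', 'C', 'I2']
    leaf 'A' → 'A'
    leaf 'C' → 'C'
    internal I2 with children ['D', 'U', 'I1', 'I0']
      leaf 'D' → 'D'
      leaf 'U' → 'U'
      internal I1 with children ['G', 'T']
        leaf 'G' → 'G'
        leaf 'T' → 'T'
      → '(G,T)'
      internal I0 with children ['B', 'N', 'Q', 'M']
        leaf 'B' → 'B'
        leaf 'N' → 'N'
        leaf 'Q' → 'Q'
        leaf 'M' → 'M'
      → '(B,N,Q,M)'
    → '(D,U,(G,T),(B,N,Q,M))'
  → '(A,C,(D,U,(G,T),(B,N,Q,M)))'
  leaf 'V' → 'V'
→ '((A,C,(D,U,(G,T),(B,N,Q,M))),V)'
Final: ((A,C,(D,U,(G,T),(B,N,Q,M))),V);

Answer: ((A,C,(D,U,(G,T),(B,N,Q,M))),V);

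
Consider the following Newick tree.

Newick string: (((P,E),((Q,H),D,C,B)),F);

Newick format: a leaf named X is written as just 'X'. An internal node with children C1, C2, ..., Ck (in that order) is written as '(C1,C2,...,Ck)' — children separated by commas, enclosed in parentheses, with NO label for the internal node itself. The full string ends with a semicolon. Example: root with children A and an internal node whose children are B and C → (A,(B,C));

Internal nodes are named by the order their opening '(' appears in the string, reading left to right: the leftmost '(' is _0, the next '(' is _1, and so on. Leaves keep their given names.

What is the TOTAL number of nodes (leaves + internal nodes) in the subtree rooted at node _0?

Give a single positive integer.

Newick: (((P,E),((Q,H),D,C,B)),F);
Locate _0: it is the '(' at position 0 (the 1st '(' reading left to right).
Query: subtree rooted at _0
_0: subtree_size = 1 + 12
  _1: subtree_size = 1 + 10
    _2: subtree_size = 1 + 2
      P: subtree_size = 1 + 0
      E: subtree_size = 1 + 0
    _3: subtree_size = 1 + 6
      _4: subtree_size = 1 + 2
        Q: subtree_size = 1 + 0
        H: subtree_size = 1 + 0
      D: subtree_size = 1 + 0
      C: subtree_size = 1 + 0
      B: subtree_size = 1 + 0
  F: subtree_size = 1 + 0
Total subtree size of _0: 13

Answer: 13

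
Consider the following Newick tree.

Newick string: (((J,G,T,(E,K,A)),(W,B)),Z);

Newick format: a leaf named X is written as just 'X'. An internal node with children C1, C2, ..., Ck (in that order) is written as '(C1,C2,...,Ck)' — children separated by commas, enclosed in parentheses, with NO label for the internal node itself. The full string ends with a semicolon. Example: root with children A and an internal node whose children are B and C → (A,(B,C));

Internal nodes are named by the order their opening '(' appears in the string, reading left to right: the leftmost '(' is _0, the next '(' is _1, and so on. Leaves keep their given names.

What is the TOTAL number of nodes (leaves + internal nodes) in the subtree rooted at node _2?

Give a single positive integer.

Newick: (((J,G,T,(E,K,A)),(W,B)),Z);
Locate _2: it is the '(' at position 2 (the 3rd '(' reading left to right).
Query: subtree rooted at _2
_2: subtree_size = 1 + 7
  J: subtree_size = 1 + 0
  G: subtree_size = 1 + 0
  T: subtree_size = 1 + 0
  _3: subtree_size = 1 + 3
    E: subtree_size = 1 + 0
    K: subtree_size = 1 + 0
    A: subtree_size = 1 + 0
Total subtree size of _2: 8

Answer: 8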